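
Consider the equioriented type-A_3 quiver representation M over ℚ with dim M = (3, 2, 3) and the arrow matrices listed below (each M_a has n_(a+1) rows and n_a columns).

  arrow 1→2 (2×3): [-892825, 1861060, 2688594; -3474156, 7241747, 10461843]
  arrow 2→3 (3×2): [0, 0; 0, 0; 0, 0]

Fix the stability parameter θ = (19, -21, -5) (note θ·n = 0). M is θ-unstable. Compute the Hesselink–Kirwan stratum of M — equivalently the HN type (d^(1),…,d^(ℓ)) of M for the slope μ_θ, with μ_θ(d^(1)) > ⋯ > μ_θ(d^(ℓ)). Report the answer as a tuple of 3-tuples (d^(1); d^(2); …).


Via rank(M_{q-1}∘⋯∘M_p): M ≅ I[1,1], I[1,2]^2, I[3,3]^3.
μ_θ-semistable layers: μ^(1)=19; μ^(2)=-1; μ^(3)=-5

((1, 0, 0); (2, 2, 0); (0, 0, 3))


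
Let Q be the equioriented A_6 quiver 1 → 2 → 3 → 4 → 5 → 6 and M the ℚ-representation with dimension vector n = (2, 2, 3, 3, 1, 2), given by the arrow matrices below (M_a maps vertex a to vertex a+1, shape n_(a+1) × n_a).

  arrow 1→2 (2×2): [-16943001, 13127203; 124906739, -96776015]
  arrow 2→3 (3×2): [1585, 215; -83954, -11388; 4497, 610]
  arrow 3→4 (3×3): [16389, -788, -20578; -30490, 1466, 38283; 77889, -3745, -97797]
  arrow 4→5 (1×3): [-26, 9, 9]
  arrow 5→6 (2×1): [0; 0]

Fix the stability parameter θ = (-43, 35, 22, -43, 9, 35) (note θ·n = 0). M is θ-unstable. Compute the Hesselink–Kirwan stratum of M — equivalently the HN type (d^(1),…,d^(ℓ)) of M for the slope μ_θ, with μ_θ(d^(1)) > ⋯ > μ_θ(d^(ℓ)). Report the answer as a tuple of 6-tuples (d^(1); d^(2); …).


Interval decomposition of M: I[1,4], I[1,5], I[3,4], I[6,6]^2.
HN type (ℓ=5): μ^(1)=35; μ^(2)=9; μ^(3)=14/3; μ^(4)=-21/2; μ^(5)=-43

((0, 0, 0, 0, 0, 2); (0, 0, 0, 0, 1, 0); (0, 2, 2, 2, 0, 0); (0, 0, 1, 1, 0, 0); (2, 0, 0, 0, 0, 0))


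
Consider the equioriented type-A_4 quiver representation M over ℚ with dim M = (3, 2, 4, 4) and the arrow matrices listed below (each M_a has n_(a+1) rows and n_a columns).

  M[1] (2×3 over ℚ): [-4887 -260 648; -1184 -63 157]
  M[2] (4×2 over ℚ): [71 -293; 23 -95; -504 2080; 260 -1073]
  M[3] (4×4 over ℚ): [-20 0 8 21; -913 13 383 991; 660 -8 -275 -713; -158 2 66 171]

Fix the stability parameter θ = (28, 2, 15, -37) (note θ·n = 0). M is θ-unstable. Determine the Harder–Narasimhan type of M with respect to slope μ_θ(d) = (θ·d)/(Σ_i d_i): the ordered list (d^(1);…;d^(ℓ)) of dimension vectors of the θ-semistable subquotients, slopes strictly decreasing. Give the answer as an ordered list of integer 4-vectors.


Via rank(M_{q-1}∘⋯∘M_p): M ≅ I[1,1], I[1,3], I[1,4], I[3,4]^2, I[4,4].
μ_θ-semistable layers: μ^(1)=28; μ^(2)=15; μ^(3)=2; μ^(4)=-11; μ^(5)=-37

((1, 0, 0, 0); (1, 1, 1, 0); (1, 1, 1, 1); (0, 0, 2, 2); (0, 0, 0, 1))


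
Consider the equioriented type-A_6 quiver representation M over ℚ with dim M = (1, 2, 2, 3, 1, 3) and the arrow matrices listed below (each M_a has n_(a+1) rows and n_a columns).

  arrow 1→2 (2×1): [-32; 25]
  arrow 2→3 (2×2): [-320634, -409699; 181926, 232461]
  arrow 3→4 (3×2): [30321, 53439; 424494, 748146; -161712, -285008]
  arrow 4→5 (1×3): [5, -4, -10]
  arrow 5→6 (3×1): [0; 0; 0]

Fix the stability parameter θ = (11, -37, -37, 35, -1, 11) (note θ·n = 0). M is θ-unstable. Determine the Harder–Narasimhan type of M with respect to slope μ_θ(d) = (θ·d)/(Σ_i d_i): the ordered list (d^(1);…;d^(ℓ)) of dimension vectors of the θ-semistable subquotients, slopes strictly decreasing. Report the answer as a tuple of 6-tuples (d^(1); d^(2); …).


Interval decomposition of M: I[1,3], I[2,2], I[3,5], I[4,4]^2, I[6,6]^3.
HN type (ℓ=5): μ^(1)=35; μ^(2)=17; μ^(3)=11; μ^(4)=-21; μ^(5)=-37

((0, 0, 0, 2, 0, 0); (0, 0, 0, 1, 1, 0); (0, 0, 0, 0, 0, 3); (1, 1, 1, 0, 0, 0); (0, 1, 1, 0, 0, 0))


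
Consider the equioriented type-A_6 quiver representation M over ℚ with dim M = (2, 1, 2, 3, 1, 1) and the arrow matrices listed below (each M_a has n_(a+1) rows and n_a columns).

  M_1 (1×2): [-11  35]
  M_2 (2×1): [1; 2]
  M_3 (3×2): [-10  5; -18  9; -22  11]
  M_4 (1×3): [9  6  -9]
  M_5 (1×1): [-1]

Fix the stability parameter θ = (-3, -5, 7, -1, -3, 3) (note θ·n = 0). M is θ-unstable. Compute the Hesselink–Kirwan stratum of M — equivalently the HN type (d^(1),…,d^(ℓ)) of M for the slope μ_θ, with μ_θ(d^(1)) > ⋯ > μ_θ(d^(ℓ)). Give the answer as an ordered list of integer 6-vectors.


Interval decomposition of M: I[1,1], I[1,3], I[3,4], I[4,4], I[4,6].
HN type (ℓ=6): μ^(1)=7; μ^(2)=3; μ^(3)=-1; μ^(4)=-2; μ^(5)=-3; μ^(6)=-4

((0, 0, 1, 0, 0, 0); (0, 0, 1, 1, 0, 1); (0, 0, 0, 1, 0, 0); (0, 0, 0, 1, 1, 0); (1, 0, 0, 0, 0, 0); (1, 1, 0, 0, 0, 0))


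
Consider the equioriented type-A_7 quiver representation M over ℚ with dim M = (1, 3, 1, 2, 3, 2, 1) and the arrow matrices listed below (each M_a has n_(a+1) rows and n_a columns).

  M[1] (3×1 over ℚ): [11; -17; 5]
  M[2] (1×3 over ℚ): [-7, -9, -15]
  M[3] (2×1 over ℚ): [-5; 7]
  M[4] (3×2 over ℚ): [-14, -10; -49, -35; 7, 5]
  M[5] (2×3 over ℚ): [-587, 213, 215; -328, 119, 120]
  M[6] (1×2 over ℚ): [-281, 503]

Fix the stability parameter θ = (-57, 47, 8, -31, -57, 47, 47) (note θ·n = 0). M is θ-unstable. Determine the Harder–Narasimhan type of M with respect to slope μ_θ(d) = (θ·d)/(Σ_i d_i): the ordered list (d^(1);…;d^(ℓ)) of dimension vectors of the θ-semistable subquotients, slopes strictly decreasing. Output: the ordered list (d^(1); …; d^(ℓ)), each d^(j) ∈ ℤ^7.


Interval decomposition of M: I[1,4], I[2,2]^2, I[4,7], I[5,5], I[5,6].
HN type (ℓ=4): μ^(1)=47; μ^(2)=8; μ^(3)=-44; μ^(4)=-57

((0, 2, 0, 0, 0, 2, 1); (0, 1, 1, 1, 0, 0, 0); (0, 0, 0, 1, 1, 0, 0); (1, 0, 0, 0, 2, 0, 0))


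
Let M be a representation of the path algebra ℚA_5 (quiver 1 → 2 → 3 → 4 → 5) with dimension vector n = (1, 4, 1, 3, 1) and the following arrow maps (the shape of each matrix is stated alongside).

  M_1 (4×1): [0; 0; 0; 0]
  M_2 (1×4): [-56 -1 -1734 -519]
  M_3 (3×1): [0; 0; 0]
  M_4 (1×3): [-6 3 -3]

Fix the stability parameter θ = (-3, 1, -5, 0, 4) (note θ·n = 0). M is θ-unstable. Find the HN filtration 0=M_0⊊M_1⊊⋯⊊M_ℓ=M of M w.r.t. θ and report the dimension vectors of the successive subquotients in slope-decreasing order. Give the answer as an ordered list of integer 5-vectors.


Via rank(M_{q-1}∘⋯∘M_p): M ≅ I[1,1], I[2,2]^3, I[2,3], I[4,4]^2, I[4,5].
μ_θ-semistable layers: μ^(1)=4; μ^(2)=1; μ^(3)=0; μ^(4)=-2; μ^(5)=-3

((0, 0, 0, 0, 1); (0, 3, 0, 0, 0); (0, 0, 0, 3, 0); (0, 1, 1, 0, 0); (1, 0, 0, 0, 0))


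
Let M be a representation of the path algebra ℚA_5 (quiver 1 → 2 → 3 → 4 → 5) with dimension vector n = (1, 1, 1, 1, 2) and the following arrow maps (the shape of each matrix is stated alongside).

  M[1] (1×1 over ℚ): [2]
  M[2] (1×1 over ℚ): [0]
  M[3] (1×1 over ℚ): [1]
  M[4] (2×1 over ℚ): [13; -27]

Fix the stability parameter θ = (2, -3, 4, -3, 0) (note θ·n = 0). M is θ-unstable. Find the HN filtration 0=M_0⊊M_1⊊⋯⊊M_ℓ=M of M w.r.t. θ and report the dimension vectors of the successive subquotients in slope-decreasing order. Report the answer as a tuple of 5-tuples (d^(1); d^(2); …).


Via rank(M_{q-1}∘⋯∘M_p): M ≅ I[1,2], I[3,5], I[5,5].
μ_θ-semistable layers: μ^(1)=1/3; μ^(2)=0; μ^(3)=-1/2

((0, 0, 1, 1, 1); (0, 0, 0, 0, 1); (1, 1, 0, 0, 0))


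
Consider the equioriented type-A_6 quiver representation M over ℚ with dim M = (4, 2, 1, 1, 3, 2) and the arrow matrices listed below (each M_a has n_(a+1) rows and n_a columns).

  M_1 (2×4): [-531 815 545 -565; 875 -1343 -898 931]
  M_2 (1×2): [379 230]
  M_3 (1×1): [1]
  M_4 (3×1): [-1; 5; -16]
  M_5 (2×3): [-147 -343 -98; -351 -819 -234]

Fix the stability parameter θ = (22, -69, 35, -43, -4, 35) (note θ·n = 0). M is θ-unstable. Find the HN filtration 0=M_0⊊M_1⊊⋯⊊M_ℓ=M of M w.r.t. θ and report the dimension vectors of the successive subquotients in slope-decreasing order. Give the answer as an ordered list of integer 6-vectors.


Interval decomposition of M: I[1,1]^2, I[1,2], I[1,5], I[5,5], I[5,6], I[6,6].
HN type (ℓ=4): μ^(1)=35; μ^(2)=22; μ^(3)=-4; μ^(4)=-47/2

((0, 0, 0, 0, 0, 2); (2, 0, 0, 0, 0, 0); (0, 0, 1, 1, 3, 0); (2, 2, 0, 0, 0, 0))


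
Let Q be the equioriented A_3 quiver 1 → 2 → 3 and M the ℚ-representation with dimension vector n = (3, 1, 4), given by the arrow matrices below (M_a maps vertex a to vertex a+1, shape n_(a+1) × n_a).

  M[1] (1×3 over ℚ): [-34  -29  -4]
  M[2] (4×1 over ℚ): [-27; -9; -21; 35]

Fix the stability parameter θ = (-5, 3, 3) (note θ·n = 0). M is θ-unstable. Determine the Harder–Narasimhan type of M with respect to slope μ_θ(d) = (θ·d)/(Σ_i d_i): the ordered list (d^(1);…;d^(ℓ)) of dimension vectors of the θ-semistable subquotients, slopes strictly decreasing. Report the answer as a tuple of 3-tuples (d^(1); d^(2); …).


Interval decomposition of M: I[1,1]^2, I[1,3], I[3,3]^3.
HN type (ℓ=2): μ^(1)=3; μ^(2)=-5

((0, 1, 4); (3, 0, 0))


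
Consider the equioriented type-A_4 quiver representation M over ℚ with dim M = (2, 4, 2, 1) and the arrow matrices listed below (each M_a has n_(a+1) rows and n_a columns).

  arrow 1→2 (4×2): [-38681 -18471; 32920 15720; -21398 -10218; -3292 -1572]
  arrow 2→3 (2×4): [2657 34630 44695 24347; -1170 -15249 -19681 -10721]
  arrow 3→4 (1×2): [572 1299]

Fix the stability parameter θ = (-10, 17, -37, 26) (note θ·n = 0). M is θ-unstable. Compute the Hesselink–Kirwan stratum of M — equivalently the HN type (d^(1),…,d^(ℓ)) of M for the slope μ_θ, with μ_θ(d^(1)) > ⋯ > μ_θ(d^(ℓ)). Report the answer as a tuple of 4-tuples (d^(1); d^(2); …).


Via rank(M_{q-1}∘⋯∘M_p): M ≅ I[1,1], I[1,4], I[2,2]^2, I[2,3].
μ_θ-semistable layers: μ^(1)=26; μ^(2)=17; μ^(3)=-10

((0, 0, 0, 1); (0, 2, 0, 0); (2, 2, 2, 0))


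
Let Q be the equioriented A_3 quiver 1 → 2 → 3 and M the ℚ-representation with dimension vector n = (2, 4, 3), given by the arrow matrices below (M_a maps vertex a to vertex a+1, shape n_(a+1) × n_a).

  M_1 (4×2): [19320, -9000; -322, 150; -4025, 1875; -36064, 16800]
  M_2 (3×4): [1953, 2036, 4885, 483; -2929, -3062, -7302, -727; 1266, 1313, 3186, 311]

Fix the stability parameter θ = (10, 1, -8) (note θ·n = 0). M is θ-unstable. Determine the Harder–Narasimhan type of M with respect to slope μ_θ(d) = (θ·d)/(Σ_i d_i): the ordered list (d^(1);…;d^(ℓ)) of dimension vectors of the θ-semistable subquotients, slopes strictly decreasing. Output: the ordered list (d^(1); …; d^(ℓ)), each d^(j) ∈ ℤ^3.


Barcode: M ≅ I[1,1], I[1,3], I[2,2], I[2,3]^2. HN layers by μ_θ (3 steps, strictly decreasing):
  μ^(1)=10; μ^(2)=1; μ^(3)=-7/2

((1, 0, 0); (1, 2, 1); (0, 2, 2))


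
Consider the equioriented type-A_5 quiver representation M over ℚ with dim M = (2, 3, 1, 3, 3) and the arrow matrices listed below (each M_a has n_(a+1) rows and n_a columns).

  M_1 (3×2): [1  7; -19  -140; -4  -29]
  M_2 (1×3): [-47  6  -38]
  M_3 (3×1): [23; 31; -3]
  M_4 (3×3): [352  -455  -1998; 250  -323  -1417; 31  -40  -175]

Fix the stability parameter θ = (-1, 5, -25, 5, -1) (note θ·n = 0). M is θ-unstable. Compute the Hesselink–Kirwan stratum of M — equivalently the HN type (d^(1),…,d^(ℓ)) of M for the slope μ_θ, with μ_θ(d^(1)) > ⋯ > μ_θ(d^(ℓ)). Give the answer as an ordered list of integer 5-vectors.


Via rank(M_{q-1}∘⋯∘M_p): M ≅ I[1,2], I[1,5], I[2,2], I[4,5]^2.
μ_θ-semistable layers: μ^(1)=5; μ^(2)=2; μ^(3)=-1; μ^(4)=-7

((0, 2, 0, 0, 0); (0, 0, 0, 3, 3); (1, 0, 0, 0, 0); (1, 1, 1, 0, 0))


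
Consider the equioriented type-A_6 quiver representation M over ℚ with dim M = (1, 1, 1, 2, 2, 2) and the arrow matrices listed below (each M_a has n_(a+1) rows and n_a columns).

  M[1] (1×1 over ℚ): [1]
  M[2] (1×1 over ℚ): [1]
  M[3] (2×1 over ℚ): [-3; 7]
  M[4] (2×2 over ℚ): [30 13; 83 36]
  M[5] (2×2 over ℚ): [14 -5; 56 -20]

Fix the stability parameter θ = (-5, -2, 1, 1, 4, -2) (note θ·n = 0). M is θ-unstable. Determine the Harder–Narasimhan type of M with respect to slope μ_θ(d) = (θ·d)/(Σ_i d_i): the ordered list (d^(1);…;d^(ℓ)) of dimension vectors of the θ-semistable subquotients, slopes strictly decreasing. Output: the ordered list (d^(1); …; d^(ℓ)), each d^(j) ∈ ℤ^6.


Barcode: M ≅ I[1,6], I[4,5], I[6,6]. HN layers by μ_θ (4 steps, strictly decreasing):
  μ^(1)=4; μ^(2)=1; μ^(3)=-2; μ^(4)=-5

((0, 0, 0, 0, 1, 0); (0, 0, 1, 2, 1, 1); (0, 1, 0, 0, 0, 1); (1, 0, 0, 0, 0, 0))


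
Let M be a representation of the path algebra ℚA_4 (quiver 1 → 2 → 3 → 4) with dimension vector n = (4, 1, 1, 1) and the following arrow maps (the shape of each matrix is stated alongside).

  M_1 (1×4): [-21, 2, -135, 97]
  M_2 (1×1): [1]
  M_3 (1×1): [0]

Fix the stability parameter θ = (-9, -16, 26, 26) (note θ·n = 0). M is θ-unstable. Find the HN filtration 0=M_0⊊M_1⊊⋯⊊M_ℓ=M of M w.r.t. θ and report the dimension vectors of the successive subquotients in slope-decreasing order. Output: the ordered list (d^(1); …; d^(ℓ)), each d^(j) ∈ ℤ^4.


Via rank(M_{q-1}∘⋯∘M_p): M ≅ I[1,1]^3, I[1,3], I[4,4].
μ_θ-semistable layers: μ^(1)=26; μ^(2)=-9; μ^(3)=-25/2

((0, 0, 1, 1); (3, 0, 0, 0); (1, 1, 0, 0))


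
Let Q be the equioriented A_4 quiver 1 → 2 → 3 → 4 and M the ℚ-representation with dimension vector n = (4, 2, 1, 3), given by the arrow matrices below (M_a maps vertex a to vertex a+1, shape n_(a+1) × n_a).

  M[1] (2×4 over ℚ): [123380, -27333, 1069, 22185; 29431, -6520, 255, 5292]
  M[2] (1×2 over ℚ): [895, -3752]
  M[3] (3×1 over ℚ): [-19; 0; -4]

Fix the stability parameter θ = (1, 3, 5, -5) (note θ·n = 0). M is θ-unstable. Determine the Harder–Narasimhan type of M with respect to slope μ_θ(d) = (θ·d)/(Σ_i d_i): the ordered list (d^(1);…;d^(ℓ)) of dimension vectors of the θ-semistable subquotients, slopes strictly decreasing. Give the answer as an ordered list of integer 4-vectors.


Barcode: M ≅ I[1,1]^2, I[1,2], I[1,4], I[4,4]^2. HN layers by μ_θ (3 steps, strictly decreasing):
  μ^(1)=3; μ^(2)=1; μ^(3)=-5

((0, 1, 0, 0); (4, 1, 1, 1); (0, 0, 0, 2))


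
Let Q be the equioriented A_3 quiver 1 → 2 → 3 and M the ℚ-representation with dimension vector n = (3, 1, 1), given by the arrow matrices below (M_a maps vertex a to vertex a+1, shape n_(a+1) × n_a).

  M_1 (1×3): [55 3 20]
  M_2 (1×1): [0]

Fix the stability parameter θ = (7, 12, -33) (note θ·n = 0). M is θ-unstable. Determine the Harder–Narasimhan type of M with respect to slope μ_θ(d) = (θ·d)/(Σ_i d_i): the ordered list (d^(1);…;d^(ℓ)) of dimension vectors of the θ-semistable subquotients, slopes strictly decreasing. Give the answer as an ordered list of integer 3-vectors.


Interval decomposition of M: I[1,1]^2, I[1,2], I[3,3].
HN type (ℓ=3): μ^(1)=12; μ^(2)=7; μ^(3)=-33

((0, 1, 0); (3, 0, 0); (0, 0, 1))


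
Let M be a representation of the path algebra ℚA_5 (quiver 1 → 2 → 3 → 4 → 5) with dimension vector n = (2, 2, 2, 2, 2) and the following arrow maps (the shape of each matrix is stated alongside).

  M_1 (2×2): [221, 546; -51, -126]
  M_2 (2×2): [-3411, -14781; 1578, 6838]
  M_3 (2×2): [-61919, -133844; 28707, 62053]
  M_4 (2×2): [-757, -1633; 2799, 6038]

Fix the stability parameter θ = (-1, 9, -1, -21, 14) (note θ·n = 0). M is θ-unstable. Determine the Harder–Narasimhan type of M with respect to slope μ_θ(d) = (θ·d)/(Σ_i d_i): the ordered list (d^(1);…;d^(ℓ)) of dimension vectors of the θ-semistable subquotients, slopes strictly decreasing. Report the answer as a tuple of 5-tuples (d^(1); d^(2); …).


Interval decomposition of M: I[1,1], I[1,2], I[2,5], I[3,5].
HN type (ℓ=5): μ^(1)=14; μ^(2)=9; μ^(3)=-1; μ^(4)=-13/3; μ^(5)=-11

((0, 0, 0, 0, 2); (0, 1, 0, 0, 0); (2, 0, 0, 0, 0); (0, 1, 1, 1, 0); (0, 0, 1, 1, 0))


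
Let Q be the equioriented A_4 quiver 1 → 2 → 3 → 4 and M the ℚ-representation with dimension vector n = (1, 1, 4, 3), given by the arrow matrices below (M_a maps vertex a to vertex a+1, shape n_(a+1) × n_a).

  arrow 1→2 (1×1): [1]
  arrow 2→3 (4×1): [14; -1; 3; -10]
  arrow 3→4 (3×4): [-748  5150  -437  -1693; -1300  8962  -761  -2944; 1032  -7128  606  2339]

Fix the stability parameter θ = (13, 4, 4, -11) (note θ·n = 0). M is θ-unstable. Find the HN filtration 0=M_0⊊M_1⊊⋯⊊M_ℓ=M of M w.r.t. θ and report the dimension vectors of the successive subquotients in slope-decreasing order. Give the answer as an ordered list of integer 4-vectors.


Interval decomposition of M: I[1,4], I[3,3], I[3,4]^2.
HN type (ℓ=3): μ^(1)=4; μ^(2)=5/2; μ^(3)=-7/2

((0, 0, 1, 0); (1, 1, 1, 1); (0, 0, 2, 2))


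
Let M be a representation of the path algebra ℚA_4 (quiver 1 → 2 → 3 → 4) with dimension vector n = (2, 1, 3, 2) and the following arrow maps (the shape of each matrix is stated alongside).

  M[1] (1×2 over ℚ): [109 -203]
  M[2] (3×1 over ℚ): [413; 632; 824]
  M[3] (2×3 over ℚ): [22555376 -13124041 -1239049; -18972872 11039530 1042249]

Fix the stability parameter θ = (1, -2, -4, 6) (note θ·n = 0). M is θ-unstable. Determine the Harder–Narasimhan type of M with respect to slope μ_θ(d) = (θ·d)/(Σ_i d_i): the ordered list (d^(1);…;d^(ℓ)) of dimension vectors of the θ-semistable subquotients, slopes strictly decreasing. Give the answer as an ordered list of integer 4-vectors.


Barcode: M ≅ I[1,1], I[1,3], I[3,4]^2. HN layers by μ_θ (4 steps, strictly decreasing):
  μ^(1)=6; μ^(2)=1; μ^(3)=-5/3; μ^(4)=-4

((0, 0, 0, 2); (1, 0, 0, 0); (1, 1, 1, 0); (0, 0, 2, 0))


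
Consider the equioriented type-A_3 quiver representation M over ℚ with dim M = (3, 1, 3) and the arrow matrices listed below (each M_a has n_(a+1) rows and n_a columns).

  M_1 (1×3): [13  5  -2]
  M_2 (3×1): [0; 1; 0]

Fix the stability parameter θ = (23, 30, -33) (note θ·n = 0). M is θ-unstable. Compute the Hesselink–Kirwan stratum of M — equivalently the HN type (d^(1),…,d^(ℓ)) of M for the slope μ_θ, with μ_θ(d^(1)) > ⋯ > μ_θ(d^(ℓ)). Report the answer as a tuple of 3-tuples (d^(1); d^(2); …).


Interval decomposition of M: I[1,1]^2, I[1,3], I[3,3]^2.
HN type (ℓ=3): μ^(1)=23; μ^(2)=20/3; μ^(3)=-33

((2, 0, 0); (1, 1, 1); (0, 0, 2))


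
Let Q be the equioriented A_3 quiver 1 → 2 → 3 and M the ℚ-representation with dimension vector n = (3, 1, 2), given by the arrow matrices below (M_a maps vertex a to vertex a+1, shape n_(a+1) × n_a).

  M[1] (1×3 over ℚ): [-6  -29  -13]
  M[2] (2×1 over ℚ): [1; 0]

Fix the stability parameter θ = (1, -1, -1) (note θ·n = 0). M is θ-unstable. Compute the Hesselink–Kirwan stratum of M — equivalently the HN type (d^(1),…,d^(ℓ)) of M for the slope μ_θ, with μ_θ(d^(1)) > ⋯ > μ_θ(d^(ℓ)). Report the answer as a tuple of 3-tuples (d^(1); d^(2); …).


Via rank(M_{q-1}∘⋯∘M_p): M ≅ I[1,1]^2, I[1,3], I[3,3].
μ_θ-semistable layers: μ^(1)=1; μ^(2)=-1/3; μ^(3)=-1

((2, 0, 0); (1, 1, 1); (0, 0, 1))


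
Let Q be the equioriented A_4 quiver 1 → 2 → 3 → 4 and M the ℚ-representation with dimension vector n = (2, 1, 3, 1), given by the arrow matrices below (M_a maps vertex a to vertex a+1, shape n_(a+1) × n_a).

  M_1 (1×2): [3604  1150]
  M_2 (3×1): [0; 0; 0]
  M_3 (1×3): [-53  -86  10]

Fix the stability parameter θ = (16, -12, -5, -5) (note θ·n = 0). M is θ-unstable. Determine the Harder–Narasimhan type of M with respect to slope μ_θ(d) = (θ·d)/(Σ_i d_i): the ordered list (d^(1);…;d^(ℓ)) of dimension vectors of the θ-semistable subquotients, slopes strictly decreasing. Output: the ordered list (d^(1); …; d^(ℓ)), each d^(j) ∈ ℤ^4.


Barcode: M ≅ I[1,1], I[1,2], I[3,3]^2, I[3,4]. HN layers by μ_θ (3 steps, strictly decreasing):
  μ^(1)=16; μ^(2)=2; μ^(3)=-5

((1, 0, 0, 0); (1, 1, 0, 0); (0, 0, 3, 1))


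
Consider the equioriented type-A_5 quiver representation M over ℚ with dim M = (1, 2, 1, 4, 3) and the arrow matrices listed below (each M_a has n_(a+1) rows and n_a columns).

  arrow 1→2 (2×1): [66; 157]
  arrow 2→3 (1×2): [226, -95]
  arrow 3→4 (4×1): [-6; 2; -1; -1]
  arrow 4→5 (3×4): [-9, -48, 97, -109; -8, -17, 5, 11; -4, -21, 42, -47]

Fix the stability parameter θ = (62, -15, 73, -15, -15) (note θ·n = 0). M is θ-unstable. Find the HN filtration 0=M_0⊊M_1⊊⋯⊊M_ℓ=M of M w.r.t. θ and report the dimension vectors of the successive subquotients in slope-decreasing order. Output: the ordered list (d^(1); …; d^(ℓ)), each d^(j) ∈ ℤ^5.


Barcode: M ≅ I[1,5], I[2,2], I[4,4], I[4,5]^2. HN layers by μ_θ (2 steps, strictly decreasing):
  μ^(1)=18; μ^(2)=-15

((1, 1, 1, 1, 1); (0, 1, 0, 3, 2))


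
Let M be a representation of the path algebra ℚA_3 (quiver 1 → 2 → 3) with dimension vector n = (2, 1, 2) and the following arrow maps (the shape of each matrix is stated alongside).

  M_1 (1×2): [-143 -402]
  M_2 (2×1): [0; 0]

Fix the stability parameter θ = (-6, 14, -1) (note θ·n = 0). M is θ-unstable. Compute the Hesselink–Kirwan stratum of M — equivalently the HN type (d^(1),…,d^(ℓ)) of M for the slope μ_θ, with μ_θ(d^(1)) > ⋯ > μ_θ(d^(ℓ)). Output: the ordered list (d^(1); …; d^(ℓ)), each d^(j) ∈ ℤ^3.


Barcode: M ≅ I[1,1], I[1,2], I[3,3]^2. HN layers by μ_θ (3 steps, strictly decreasing):
  μ^(1)=14; μ^(2)=-1; μ^(3)=-6

((0, 1, 0); (0, 0, 2); (2, 0, 0))


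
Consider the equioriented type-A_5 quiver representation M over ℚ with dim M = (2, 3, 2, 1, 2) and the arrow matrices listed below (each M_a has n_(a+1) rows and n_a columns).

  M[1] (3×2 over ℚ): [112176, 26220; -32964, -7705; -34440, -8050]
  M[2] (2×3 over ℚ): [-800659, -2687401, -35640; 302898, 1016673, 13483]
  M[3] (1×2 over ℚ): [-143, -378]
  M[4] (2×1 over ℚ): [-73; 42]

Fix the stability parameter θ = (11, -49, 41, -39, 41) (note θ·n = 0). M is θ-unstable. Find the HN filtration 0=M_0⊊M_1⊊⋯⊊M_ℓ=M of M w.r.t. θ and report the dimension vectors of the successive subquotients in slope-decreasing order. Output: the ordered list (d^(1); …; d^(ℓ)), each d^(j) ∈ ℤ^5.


Via rank(M_{q-1}∘⋯∘M_p): M ≅ I[1,1], I[1,5], I[2,2], I[2,3], I[5,5].
μ_θ-semistable layers: μ^(1)=41; μ^(2)=11; μ^(3)=1; μ^(4)=-19; μ^(5)=-49

((0, 0, 1, 0, 2); (1, 0, 0, 0, 0); (0, 0, 1, 1, 0); (1, 1, 0, 0, 0); (0, 2, 0, 0, 0))


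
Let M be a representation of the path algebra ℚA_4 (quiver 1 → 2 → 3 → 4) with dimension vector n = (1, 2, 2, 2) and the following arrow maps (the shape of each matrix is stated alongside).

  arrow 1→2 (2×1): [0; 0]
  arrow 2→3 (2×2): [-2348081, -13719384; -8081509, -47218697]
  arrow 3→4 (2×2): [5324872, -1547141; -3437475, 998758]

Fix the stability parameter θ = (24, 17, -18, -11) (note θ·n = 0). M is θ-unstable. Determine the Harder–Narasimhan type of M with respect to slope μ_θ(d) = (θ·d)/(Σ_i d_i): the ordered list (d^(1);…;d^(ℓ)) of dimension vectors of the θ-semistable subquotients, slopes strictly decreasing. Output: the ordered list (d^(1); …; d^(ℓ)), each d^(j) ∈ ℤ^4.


Via rank(M_{q-1}∘⋯∘M_p): M ≅ I[1,1], I[2,4]^2.
μ_θ-semistable layers: μ^(1)=24; μ^(2)=-4

((1, 0, 0, 0); (0, 2, 2, 2))


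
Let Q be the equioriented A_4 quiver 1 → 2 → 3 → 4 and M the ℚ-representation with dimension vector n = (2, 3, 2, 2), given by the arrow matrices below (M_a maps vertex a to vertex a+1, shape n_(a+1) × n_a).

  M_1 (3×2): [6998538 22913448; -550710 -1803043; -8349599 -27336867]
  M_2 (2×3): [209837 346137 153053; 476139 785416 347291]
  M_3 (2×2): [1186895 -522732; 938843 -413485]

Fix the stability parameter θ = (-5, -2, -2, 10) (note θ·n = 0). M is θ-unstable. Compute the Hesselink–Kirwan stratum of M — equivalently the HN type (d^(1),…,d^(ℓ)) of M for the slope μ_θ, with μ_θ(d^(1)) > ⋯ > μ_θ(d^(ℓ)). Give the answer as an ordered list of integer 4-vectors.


Interval decomposition of M: I[1,4]^2, I[2,2].
HN type (ℓ=3): μ^(1)=10; μ^(2)=-2; μ^(3)=-5

((0, 0, 0, 2); (0, 3, 2, 0); (2, 0, 0, 0))


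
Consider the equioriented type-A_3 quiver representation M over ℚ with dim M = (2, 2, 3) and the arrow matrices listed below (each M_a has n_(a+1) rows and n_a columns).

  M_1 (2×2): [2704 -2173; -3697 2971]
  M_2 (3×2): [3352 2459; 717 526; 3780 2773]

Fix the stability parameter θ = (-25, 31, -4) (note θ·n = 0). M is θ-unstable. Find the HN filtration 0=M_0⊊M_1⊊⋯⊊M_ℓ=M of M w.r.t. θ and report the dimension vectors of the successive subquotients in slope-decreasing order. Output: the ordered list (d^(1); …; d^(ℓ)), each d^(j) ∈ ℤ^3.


Barcode: M ≅ I[1,3]^2, I[3,3]. HN layers by μ_θ (3 steps, strictly decreasing):
  μ^(1)=27/2; μ^(2)=-4; μ^(3)=-25

((0, 2, 2); (0, 0, 1); (2, 0, 0))


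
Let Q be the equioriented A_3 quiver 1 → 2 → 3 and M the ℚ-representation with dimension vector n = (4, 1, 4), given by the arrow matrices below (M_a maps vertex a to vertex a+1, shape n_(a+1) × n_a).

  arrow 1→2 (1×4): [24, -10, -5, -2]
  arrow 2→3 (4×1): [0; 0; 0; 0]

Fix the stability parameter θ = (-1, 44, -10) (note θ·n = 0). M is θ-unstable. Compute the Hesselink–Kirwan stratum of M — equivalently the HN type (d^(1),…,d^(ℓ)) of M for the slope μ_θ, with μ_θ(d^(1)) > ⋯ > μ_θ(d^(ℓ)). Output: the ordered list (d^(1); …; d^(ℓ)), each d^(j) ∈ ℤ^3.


Interval decomposition of M: I[1,1]^3, I[1,2], I[3,3]^4.
HN type (ℓ=3): μ^(1)=44; μ^(2)=-1; μ^(3)=-10

((0, 1, 0); (4, 0, 0); (0, 0, 4))


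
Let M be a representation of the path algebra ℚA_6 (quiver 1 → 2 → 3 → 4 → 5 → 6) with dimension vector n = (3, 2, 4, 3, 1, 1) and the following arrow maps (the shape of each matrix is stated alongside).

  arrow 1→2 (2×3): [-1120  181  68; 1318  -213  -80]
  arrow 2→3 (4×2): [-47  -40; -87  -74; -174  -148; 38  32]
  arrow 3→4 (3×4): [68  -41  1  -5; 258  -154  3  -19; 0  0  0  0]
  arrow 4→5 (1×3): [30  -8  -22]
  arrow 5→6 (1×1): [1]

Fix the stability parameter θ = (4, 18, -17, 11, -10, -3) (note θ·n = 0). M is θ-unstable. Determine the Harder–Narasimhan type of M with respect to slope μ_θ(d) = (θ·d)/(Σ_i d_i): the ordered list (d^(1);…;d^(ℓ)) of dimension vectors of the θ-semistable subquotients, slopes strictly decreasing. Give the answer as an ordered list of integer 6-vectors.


Interval decomposition of M: I[1,1], I[1,3], I[1,6], I[3,3], I[3,4], I[4,4].
HN type (ℓ=5): μ^(1)=11; μ^(2)=4; μ^(3)=5/3; μ^(4)=1/2; μ^(5)=-17

((0, 0, 0, 2, 0, 0); (1, 0, 0, 0, 0, 0); (1, 1, 1, 0, 0, 0); (1, 1, 1, 1, 1, 1); (0, 0, 2, 0, 0, 0))


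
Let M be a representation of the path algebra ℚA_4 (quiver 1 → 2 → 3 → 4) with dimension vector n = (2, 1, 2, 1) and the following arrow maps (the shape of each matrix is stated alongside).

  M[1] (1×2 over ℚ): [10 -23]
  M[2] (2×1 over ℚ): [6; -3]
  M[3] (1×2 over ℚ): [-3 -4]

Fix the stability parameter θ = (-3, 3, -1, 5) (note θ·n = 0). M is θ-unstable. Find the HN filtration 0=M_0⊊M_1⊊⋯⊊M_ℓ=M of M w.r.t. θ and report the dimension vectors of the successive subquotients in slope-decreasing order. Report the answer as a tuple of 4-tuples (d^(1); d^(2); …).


Barcode: M ≅ I[1,1], I[1,4], I[3,3]. HN layers by μ_θ (4 steps, strictly decreasing):
  μ^(1)=5; μ^(2)=1; μ^(3)=-1; μ^(4)=-3

((0, 0, 0, 1); (0, 1, 1, 0); (0, 0, 1, 0); (2, 0, 0, 0))


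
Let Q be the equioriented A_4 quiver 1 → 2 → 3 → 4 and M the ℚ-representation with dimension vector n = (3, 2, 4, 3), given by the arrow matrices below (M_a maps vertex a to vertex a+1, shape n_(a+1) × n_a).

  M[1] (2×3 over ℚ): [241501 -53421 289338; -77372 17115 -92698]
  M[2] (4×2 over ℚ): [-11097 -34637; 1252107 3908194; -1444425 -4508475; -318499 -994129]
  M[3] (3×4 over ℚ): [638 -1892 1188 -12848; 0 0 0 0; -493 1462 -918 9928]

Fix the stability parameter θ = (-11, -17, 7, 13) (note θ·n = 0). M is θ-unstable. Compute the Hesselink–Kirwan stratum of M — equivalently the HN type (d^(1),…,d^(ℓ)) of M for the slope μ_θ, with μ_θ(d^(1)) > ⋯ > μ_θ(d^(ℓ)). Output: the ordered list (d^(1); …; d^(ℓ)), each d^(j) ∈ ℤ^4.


Via rank(M_{q-1}∘⋯∘M_p): M ≅ I[1,1], I[1,3], I[1,4], I[3,3]^2, I[4,4]^2.
μ_θ-semistable layers: μ^(1)=13; μ^(2)=7; μ^(3)=-11; μ^(4)=-14

((0, 0, 0, 3); (0, 0, 4, 0); (1, 0, 0, 0); (2, 2, 0, 0))


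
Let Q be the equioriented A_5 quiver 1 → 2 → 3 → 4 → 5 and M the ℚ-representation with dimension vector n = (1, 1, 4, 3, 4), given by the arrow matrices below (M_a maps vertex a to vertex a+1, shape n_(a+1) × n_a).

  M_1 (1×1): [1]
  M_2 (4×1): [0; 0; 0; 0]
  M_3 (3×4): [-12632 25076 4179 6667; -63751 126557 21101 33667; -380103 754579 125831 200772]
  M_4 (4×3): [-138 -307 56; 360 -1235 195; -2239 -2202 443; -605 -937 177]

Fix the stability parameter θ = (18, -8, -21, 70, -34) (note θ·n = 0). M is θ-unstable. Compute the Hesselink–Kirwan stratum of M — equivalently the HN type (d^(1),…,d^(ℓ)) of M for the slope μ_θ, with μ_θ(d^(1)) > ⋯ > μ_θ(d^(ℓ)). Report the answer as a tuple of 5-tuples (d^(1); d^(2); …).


Interval decomposition of M: I[1,2], I[3,3], I[3,5]^3, I[5,5].
HN type (ℓ=4): μ^(1)=18; μ^(2)=5; μ^(3)=-21; μ^(4)=-34

((0, 0, 0, 3, 3); (1, 1, 0, 0, 0); (0, 0, 4, 0, 0); (0, 0, 0, 0, 1))


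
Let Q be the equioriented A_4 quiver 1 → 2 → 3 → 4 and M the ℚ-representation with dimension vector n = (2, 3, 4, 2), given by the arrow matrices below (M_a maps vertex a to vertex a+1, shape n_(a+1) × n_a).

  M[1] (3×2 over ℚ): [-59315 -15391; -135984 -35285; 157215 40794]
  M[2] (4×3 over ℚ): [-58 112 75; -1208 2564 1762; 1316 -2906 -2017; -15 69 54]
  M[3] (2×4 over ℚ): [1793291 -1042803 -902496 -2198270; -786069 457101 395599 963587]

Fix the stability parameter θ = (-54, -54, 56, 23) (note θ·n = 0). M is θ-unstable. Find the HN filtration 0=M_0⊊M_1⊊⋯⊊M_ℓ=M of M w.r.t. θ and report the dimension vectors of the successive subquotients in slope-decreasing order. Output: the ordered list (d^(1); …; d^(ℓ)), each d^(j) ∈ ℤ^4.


Barcode: M ≅ I[1,2], I[1,4], I[2,4], I[3,3]^2. HN layers by μ_θ (3 steps, strictly decreasing):
  μ^(1)=56; μ^(2)=79/2; μ^(3)=-54

((0, 0, 2, 0); (0, 0, 2, 2); (2, 3, 0, 0))


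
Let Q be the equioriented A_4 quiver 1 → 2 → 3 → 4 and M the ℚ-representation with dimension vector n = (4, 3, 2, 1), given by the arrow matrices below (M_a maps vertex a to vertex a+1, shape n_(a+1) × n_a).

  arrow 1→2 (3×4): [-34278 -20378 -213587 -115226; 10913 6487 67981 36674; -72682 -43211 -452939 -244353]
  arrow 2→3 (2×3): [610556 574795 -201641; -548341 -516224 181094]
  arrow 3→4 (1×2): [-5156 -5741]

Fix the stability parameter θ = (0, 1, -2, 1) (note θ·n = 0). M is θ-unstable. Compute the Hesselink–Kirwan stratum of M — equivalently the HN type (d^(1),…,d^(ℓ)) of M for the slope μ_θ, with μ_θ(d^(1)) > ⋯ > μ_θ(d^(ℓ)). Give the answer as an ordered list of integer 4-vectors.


Barcode: M ≅ I[1,1], I[1,2], I[1,3], I[1,4]. HN layers by μ_θ (3 steps, strictly decreasing):
  μ^(1)=1; μ^(2)=0; μ^(3)=-1/3

((0, 1, 0, 1); (2, 0, 0, 0); (2, 2, 2, 0))


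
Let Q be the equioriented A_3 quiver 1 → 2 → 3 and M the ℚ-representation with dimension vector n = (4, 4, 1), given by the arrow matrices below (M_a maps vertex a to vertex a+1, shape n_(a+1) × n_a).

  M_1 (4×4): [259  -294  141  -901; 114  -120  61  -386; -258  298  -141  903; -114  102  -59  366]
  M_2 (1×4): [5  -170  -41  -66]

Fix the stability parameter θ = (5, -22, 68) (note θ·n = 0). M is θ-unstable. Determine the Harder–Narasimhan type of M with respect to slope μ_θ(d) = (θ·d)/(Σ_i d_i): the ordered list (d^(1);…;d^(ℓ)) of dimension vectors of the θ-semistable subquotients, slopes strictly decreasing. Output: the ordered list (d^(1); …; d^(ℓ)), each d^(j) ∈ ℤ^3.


Via rank(M_{q-1}∘⋯∘M_p): M ≅ I[1,2]^3, I[1,3].
μ_θ-semistable layers: μ^(1)=68; μ^(2)=-17/2

((0, 0, 1); (4, 4, 0))


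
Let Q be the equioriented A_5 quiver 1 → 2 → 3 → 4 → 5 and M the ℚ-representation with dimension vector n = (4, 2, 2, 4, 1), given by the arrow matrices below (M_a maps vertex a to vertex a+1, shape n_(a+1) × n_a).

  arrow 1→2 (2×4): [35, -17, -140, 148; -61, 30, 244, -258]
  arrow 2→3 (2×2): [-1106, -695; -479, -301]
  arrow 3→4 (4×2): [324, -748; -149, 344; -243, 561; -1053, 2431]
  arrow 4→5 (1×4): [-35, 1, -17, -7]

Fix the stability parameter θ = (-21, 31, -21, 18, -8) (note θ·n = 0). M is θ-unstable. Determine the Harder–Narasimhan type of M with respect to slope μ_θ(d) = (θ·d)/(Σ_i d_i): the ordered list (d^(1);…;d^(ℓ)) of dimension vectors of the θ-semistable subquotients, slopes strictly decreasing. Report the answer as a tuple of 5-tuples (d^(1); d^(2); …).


Interval decomposition of M: I[1,1]^2, I[1,4], I[1,5], I[4,4]^2.
HN type (ℓ=3): μ^(1)=18; μ^(2)=5; μ^(3)=-21

((0, 0, 0, 3, 0); (0, 2, 2, 1, 1); (4, 0, 0, 0, 0))


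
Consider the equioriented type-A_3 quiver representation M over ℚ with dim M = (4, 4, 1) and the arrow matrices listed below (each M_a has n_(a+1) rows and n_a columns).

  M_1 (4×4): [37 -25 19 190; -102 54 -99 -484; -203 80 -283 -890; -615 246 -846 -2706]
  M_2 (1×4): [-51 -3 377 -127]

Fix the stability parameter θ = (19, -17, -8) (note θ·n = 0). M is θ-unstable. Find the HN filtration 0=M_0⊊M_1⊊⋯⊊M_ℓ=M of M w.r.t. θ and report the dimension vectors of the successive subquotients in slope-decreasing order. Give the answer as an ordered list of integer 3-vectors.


Via rank(M_{q-1}∘⋯∘M_p): M ≅ I[1,1], I[1,2]^2, I[1,3], I[2,2].
μ_θ-semistable layers: μ^(1)=19; μ^(2)=1; μ^(3)=-2; μ^(4)=-17

((1, 0, 0); (2, 2, 0); (1, 1, 1); (0, 1, 0))


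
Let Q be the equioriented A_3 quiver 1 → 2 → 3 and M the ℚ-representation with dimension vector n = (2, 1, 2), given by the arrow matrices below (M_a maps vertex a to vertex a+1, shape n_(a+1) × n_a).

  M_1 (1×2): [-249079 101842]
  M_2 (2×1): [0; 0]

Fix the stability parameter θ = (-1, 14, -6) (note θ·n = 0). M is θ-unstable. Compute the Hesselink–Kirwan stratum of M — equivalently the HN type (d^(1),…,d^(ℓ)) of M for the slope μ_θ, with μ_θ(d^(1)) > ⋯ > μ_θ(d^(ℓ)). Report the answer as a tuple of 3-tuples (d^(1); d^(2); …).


Interval decomposition of M: I[1,1], I[1,2], I[3,3]^2.
HN type (ℓ=3): μ^(1)=14; μ^(2)=-1; μ^(3)=-6

((0, 1, 0); (2, 0, 0); (0, 0, 2))


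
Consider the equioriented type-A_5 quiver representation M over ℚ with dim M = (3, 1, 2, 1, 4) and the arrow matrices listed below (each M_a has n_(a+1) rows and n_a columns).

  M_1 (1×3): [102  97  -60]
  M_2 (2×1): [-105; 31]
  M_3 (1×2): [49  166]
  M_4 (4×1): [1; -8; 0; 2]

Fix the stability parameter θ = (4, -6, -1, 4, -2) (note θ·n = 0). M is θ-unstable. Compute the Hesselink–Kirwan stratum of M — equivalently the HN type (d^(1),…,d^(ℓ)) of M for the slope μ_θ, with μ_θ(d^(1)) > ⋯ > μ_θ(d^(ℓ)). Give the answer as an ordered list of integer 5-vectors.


Via rank(M_{q-1}∘⋯∘M_p): M ≅ I[1,1]^2, I[1,5], I[3,3], I[5,5]^3.
μ_θ-semistable layers: μ^(1)=4; μ^(2)=1; μ^(3)=-1; μ^(4)=-2

((2, 0, 0, 0, 0); (0, 0, 0, 1, 1); (1, 1, 2, 0, 0); (0, 0, 0, 0, 3))


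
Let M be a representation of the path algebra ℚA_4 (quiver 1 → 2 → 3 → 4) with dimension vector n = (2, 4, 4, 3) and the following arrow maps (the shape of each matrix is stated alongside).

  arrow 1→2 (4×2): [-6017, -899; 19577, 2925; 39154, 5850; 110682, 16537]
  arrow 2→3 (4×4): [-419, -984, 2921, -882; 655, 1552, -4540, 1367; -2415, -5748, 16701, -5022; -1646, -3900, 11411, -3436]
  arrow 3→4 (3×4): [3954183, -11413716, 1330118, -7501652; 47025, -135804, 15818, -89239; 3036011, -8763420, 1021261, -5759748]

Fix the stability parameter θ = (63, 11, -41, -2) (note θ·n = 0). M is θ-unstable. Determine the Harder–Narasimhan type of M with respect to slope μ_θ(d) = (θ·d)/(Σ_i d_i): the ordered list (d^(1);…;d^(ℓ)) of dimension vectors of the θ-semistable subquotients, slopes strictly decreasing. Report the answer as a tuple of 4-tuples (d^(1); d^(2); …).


Interval decomposition of M: I[1,3], I[1,4], I[2,4]^2.
HN type (ℓ=4): μ^(1)=11; μ^(2)=31/4; μ^(3)=-2; μ^(4)=-15

((1, 1, 1, 0); (1, 1, 1, 1); (0, 0, 0, 2); (0, 2, 2, 0))


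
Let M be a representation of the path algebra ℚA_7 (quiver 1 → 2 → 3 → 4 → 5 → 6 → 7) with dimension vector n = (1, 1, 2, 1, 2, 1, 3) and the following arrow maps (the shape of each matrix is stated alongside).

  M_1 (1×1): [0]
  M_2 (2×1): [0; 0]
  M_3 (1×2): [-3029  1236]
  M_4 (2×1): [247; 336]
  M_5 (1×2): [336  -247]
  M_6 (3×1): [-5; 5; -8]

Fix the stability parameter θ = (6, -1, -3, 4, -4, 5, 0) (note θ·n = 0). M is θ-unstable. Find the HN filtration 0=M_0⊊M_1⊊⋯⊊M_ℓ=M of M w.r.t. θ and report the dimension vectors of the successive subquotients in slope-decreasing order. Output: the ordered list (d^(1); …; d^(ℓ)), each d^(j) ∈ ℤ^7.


Via rank(M_{q-1}∘⋯∘M_p): M ≅ I[1,1], I[2,2], I[3,3], I[3,5], I[5,7], I[7,7]^2.
μ_θ-semistable layers: μ^(1)=6; μ^(2)=5/2; μ^(3)=0; μ^(4)=-1; μ^(5)=-3; μ^(6)=-4

((1, 0, 0, 0, 0, 0, 0); (0, 0, 0, 0, 0, 1, 1); (0, 0, 0, 1, 1, 0, 2); (0, 1, 0, 0, 0, 0, 0); (0, 0, 2, 0, 0, 0, 0); (0, 0, 0, 0, 1, 0, 0))


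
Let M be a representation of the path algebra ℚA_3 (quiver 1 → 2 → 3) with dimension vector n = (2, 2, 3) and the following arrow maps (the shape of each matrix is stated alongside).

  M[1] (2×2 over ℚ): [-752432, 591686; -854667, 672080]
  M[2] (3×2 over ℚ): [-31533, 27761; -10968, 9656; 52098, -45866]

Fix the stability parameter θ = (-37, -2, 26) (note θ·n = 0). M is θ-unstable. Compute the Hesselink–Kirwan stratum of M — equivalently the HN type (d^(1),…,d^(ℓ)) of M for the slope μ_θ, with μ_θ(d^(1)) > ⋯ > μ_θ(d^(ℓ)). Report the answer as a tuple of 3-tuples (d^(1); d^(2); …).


Barcode: M ≅ I[1,2], I[1,3], I[3,3]^2. HN layers by μ_θ (3 steps, strictly decreasing):
  μ^(1)=26; μ^(2)=-2; μ^(3)=-37

((0, 0, 3); (0, 2, 0); (2, 0, 0))


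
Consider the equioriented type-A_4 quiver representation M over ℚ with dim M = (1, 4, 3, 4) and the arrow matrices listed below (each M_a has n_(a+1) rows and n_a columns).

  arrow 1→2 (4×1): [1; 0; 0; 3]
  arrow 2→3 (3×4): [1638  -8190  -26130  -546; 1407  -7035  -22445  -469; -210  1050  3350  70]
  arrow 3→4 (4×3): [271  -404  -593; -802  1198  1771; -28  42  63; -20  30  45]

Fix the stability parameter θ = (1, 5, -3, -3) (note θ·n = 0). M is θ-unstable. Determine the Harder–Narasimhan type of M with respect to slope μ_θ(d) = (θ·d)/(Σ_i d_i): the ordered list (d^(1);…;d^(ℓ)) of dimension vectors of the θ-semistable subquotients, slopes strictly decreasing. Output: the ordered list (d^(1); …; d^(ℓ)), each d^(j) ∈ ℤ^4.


Interval decomposition of M: I[1,2], I[2,2]^2, I[2,3], I[3,4]^2, I[4,4]^2.
HN type (ℓ=3): μ^(1)=5; μ^(2)=1; μ^(3)=-3

((0, 3, 0, 0); (1, 1, 1, 0); (0, 0, 2, 4))


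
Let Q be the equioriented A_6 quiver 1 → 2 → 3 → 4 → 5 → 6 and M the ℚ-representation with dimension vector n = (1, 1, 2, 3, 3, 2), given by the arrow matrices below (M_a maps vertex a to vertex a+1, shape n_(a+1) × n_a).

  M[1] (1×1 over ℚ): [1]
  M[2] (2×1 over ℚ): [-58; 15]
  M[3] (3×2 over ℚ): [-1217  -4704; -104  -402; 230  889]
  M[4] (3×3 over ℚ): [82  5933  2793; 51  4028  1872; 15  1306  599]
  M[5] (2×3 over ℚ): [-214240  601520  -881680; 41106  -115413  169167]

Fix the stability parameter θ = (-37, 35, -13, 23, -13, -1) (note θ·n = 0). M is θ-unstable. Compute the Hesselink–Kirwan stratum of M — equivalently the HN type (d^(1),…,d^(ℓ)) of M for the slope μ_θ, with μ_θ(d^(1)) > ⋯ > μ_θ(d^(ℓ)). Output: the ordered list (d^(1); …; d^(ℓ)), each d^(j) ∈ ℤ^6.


Via rank(M_{q-1}∘⋯∘M_p): M ≅ I[1,6], I[3,5], I[4,5], I[6,6].
μ_θ-semistable layers: μ^(1)=31/5; μ^(2)=5; μ^(3)=-1; μ^(4)=-13; μ^(5)=-37

((0, 1, 1, 1, 1, 1); (0, 0, 0, 2, 2, 0); (0, 0, 0, 0, 0, 1); (0, 0, 1, 0, 0, 0); (1, 0, 0, 0, 0, 0))
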